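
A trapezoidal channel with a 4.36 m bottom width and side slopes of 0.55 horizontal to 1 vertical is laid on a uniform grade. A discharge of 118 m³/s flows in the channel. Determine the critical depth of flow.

y_c = 3.59 m

At critical depth, Q² T / (g A³) = 1, i.e. A³/T = Q²/g = 118²/9.81 = 1419.
Trying y = 2.45 m: A³/T = 387.6 — low.
Trying y = 4.37 m: A³/T = 2817 — high.
Trying y = 3.59 m: A³/T = 1415 — matches.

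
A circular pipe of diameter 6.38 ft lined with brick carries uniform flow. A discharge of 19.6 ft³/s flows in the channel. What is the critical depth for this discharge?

y_c = 1.14 ft

At critical depth, Q² T / (g A³) = 1, i.e. A³/T = Q²/g = 19.6²/32.2 = 11.93.
At y = 1.37 ft: A³/T = 24.4 — too large.
At y = 0.83 ft: A³/T = 3.404 — too small.
At y = 1.14 ft: A³/T = 11.88 — ≈ 11.93.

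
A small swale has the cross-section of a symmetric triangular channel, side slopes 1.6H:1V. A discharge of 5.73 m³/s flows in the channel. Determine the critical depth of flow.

At critical depth, Q² T / (g A³) = 1, i.e. A³/T = Q²/g = 5.73²/9.81 = 3.347.
At y = 1.36 m: A³/T = 5.955 — too large.
At y = 0.859 m: A³/T = 0.5987 — too small.
At y = 1.21 m: A³/T = 3.32 — matches.

y_c = 1.21 m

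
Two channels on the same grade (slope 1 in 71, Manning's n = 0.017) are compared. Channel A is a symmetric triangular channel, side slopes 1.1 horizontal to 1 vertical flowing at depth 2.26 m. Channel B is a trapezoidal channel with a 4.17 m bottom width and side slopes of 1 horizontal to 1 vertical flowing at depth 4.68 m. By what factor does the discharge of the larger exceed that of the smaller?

Channel A: For a triangular section with side slope z = 1.1: A = zy² = 1.1×2.26² = 5.618 m²; P = 2y√(1+z²) = 2×2.26×1.487 = 6.719 m. Hydraulic radius R = A/P = 5.618/6.719 = 0.8361 m. Q_A = (1/0.017)·5.618·0.8361^(2/3)·√0.01408 = 34.81 m³/s.
Channel B: With bottom width b = 4.17 m and side slope z = 1: A = (b + zy)y = (4.17 + 1×4.68)×4.68 = 41.42 m²; P = b + 2y√(1+z²) = 4.17 + 2×4.68×1.414 = 17.41 m. Hydraulic radius R = A/P = 41.42/17.41 = 2.379 m. Q_B = (1/0.017)·41.42·2.379^(2/3)·√0.01408 = 515.3 m³/s.
The larger discharge is 515.3 m³/s and the smaller is 34.81 m³/s; the ratio is 14.8.

14.8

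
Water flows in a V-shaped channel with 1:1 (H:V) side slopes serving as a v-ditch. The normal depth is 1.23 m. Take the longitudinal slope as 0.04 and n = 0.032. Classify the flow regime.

For a triangular section with side slope z = 1: A = zy² = 1×1.23² = 1.513 m²; P = 2y√(1+z²) = 2×1.23×1.414 = 3.479 m.
Hydraulic radius R = A/P = 1.513/3.479 = 0.4349 m.
V = (1/n) R^(2/3) √S = (1/0.032) × 0.4349^(2/3) × √0.04 = 3.587 m/s. Hydraulic depth D_h = A/T = 1.513/2.46 = 0.615 m.
Froude number Fr = V/√(g·D_h) = 3.587/√(9.81×0.615) = 1.46, which is greater than 1, so the flow is supercritical.

supercritical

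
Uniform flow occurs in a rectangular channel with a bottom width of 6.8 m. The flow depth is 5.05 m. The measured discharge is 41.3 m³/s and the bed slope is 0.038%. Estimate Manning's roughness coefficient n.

n = 0.026

Flow area A = b·y = 6.8 × 5.05 = 34.34 m². Wetted perimeter P = b + 2y = 6.8 + 2×5.05 = 16.9 m.
Hydraulic radius R = A/P = 34.34/16.9 = 2.032 m.
Rearranging Manning's equation: n = (1/Q) A R^(2/3) S^(1/2) = (1/41.3) × 34.34 × 2.032^(2/3) × √0.00038 = 0.026.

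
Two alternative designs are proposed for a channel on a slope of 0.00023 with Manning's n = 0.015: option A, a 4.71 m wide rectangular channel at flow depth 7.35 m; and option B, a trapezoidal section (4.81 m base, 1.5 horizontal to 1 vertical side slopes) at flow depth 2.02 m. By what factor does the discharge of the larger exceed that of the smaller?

Channel A: Flow area A = b·y = 4.71 × 7.35 = 34.62 m². Wetted perimeter P = b + 2y = 4.71 + 2×7.35 = 19.41 m. Hydraulic radius R = A/P = 34.62/19.41 = 1.784 m. Q_A = (1/0.015)·34.62·1.784^(2/3)·√0.00023 = 51.48 m³/s.
Channel B: With bottom width b = 4.81 m and side slope z = 1.5: A = (b + zy)y = (4.81 + 1.5×2.02)×2.02 = 15.84 m²; P = b + 2y√(1+z²) = 4.81 + 2×2.02×1.803 = 12.09 m. Hydraulic radius R = A/P = 15.84/12.09 = 1.31 m. Q_B = (1/0.015)·15.84·1.31^(2/3)·√0.00023 = 19.17 m³/s.
The larger discharge is 51.48 m³/s and the smaller is 19.17 m³/s; the ratio is 2.69.

2.69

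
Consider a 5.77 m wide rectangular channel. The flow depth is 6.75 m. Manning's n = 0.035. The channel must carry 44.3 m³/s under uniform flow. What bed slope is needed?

S = 0.00062

Flow area A = b·y = 5.77 × 6.75 = 38.95 m². Wetted perimeter P = b + 2y = 5.77 + 2×6.75 = 19.27 m.
Hydraulic radius R = A/P = 38.95/19.27 = 2.021 m.
From Manning's equation, S = [nQ / (1 A R^(2/3))]² = [0.035 × 44.3 / (1 × 38.95 × 2.021^(2/3))]² = 0.00062.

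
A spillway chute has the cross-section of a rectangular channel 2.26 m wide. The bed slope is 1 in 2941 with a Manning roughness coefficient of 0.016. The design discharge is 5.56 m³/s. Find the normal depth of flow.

Manning's equation rearranged: A R^(2/3) = nQ / (1·√S) = 0.016 × 5.56 / (√0.00034) = 4.824.
Trying y = 3.17 m: A R^(2/3) = 6.343 — high.
Trying y = 2.11 m: A R^(2/3) = 3.887 — low.
Trying y = 2.52 m: A R^(2/3) = 4.827 — close enough.

y_n = 2.52 m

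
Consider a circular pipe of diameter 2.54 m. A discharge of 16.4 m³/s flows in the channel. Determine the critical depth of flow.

y_c = 1.85 m

At critical depth, Q² T / (g A³) = 1, i.e. A³/T = Q²/g = 16.4²/9.81 = 27.42.
Try y = 2.03 m: A³/T = 40.21 — too large.
Try y = 1.85 m: A³/T = 27.35 — matches.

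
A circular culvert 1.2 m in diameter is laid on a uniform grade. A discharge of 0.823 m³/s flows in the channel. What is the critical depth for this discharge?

At critical depth, Q² T / (g A³) = 1, i.e. A³/T = Q²/g = 0.823²/9.81 = 0.06904.
Trying y = 0.356 m: A³/T = 0.02023 — short.
Trying y = 0.618 m: A³/T = 0.1687 — over.
Trying y = 0.489 m: A³/T = 0.06886 — ≈ 0.06904.

y_c = 0.489 m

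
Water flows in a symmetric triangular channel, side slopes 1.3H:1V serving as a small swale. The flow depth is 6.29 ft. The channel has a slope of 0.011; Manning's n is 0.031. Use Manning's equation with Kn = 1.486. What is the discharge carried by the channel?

Q = 475 ft³/s

For a triangular section with side slope z = 1.3: A = zy² = 1.3×6.29² = 51.43 ft²; P = 2y√(1+z²) = 2×6.29×1.64 = 20.63 ft.
Hydraulic radius R = A/P = 51.43/20.63 = 2.493 ft.
Manning's equation: Q = (1.486/n) A R^(2/3) S^(1/2) = (1.486/0.031) × 51.43 × 2.493^(2/3) × 0.011^(1/2) = 475 ft³/s.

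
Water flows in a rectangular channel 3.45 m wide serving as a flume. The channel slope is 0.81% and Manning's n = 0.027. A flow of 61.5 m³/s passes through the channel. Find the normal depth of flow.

y_n = 4.6 m

Manning's equation rearranged: A R^(2/3) = nQ / (1·√S) = 0.027 × 61.5 / (√0.0081) = 18.45.
Try y = 3.34 m: A R^(2/3) = 12.56 — short.
Try y = 4.6 m: A R^(2/3) = 18.46 — close enough.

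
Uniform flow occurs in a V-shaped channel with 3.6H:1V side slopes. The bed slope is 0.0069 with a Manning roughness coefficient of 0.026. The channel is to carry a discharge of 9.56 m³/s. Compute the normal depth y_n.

Manning's equation rearranged: A R^(2/3) = nQ / (1·√S) = 0.026 × 9.56 / (√0.0069) = 2.992.
Try y = 1.38 m: A R^(2/3) = 5.222 — high.
Try y = 0.797 m: A R^(2/3) = 1.208 — low.
Try y = 1.12 m: A R^(2/3) = 2.993 — close enough.

y_n = 1.12 m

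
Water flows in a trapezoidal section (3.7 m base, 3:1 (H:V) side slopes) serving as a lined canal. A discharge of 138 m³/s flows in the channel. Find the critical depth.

At critical depth, Q² T / (g A³) = 1, i.e. A³/T = Q²/g = 138²/9.81 = 1941.
At y = 2.48 m: A³/T = 1135 — short.
At y = 2.82 m: A³/T = 1956 — close enough.

y_c = 2.82 m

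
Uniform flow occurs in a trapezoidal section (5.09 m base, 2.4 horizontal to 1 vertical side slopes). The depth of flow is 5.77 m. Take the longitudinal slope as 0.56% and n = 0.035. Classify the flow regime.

With bottom width b = 5.09 m and side slope z = 2.4: A = (b + zy)y = (5.09 + 2.4×5.77)×5.77 = 109.3 m²; P = b + 2y√(1+z²) = 5.09 + 2×5.77×2.6 = 35.09 m.
Hydraulic radius R = A/P = 109.3/35.09 = 3.114 m.
V = (1/n) R^(2/3) √S = (1/0.035) × 3.114^(2/3) × √0.0056 = 4.559 m/s. Hydraulic depth D_h = A/T = 109.3/32.79 = 3.333 m.
Froude number Fr = V/√(g·D_h) = 4.559/√(9.81×3.333) = 0.797, which is less than 1, so the flow is subcritical.

subcritical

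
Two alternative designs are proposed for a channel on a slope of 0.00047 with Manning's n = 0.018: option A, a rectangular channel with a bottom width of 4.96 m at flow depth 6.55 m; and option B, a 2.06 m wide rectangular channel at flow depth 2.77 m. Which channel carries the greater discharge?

channel A

Channel A: Flow area A = b·y = 4.96 × 6.55 = 32.49 m². Wetted perimeter P = b + 2y = 4.96 + 2×6.55 = 18.06 m. Hydraulic radius R = A/P = 32.49/18.06 = 1.799 m. Q_A = (1/0.018)·32.49·1.799^(2/3)·√0.00047 = 57.88 m³/s.
Channel B: Flow area A = b·y = 2.06 × 2.77 = 5.706 m². Wetted perimeter P = b + 2y = 2.06 + 2×2.77 = 7.6 m. Hydraulic radius R = A/P = 5.706/7.6 = 0.7508 m. Q_B = (1/0.018)·5.706·0.7508^(2/3)·√0.00047 = 5.677 m³/s.
Q_A = 57.88 m³/s vs Q_B = 5.677 m³/s, so channel A carries more.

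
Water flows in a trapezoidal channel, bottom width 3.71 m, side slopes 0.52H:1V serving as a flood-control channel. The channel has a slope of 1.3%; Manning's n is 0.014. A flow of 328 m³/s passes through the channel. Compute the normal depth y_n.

y_n = 4.36 m

Manning's equation rearranged: A R^(2/3) = nQ / (1·√S) = 0.014 × 328 / (√0.013) = 40.27.
Trying y = 4.94 m: A R^(2/3) = 50.69 — high.
Trying y = 3.71 m: A R^(2/3) = 30.18 — low.
Trying y = 4.36 m: A R^(2/3) = 40.33 — ≈ 40.27.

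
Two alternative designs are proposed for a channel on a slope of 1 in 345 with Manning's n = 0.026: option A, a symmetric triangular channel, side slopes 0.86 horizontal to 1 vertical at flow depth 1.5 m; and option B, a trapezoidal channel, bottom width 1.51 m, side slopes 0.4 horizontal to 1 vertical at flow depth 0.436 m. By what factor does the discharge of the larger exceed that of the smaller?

Channel A: For a triangular section with side slope z = 0.86: A = zy² = 0.86×1.5² = 1.935 m²; P = 2y√(1+z²) = 2×1.5×1.319 = 3.957 m. Hydraulic radius R = A/P = 1.935/3.957 = 0.489 m. Q_A = (1/0.026)·1.935·0.489^(2/3)·√0.002899 = 2.487 m³/s.
Channel B: With bottom width b = 1.51 m and side slope z = 0.4: A = (b + zy)y = (1.51 + 0.4×0.436)×0.436 = 0.7344 m²; P = b + 2y√(1+z²) = 1.51 + 2×0.436×1.077 = 2.449 m. Hydraulic radius R = A/P = 0.7344/2.449 = 0.2999 m. Q_B = (1/0.026)·0.7344·0.2999^(2/3)·√0.002899 = 0.6813 m³/s.
The larger discharge is 2.487 m³/s and the smaller is 0.6813 m³/s; the ratio is 3.65.

3.65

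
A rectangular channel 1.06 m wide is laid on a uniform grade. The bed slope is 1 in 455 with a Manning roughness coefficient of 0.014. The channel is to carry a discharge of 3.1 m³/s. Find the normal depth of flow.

y_n = 1.61 m

Manning's equation rearranged: A R^(2/3) = nQ / (1·√S) = 0.014 × 3.1 / (√0.002198) = 0.9258.
Trying y = 1.44 m: A R^(2/3) = 0.8112 — short.
Trying y = 1.94 m: A R^(2/3) = 1.146 — over.
Trying y = 1.61 m: A R^(2/3) = 0.9245 — ≈ 0.9258.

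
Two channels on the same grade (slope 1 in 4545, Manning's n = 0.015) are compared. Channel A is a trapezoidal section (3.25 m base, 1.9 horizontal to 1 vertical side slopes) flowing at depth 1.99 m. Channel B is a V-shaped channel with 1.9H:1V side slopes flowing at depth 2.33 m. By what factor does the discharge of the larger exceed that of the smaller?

Channel A: With bottom width b = 3.25 m and side slope z = 1.9: A = (b + zy)y = (3.25 + 1.9×1.99)×1.99 = 13.99 m²; P = b + 2y√(1+z²) = 3.25 + 2×1.99×2.147 = 11.8 m. Hydraulic radius R = A/P = 13.99/11.8 = 1.186 m. Q_A = (1/0.015)·13.99·1.186^(2/3)·√0.00022 = 15.5 m³/s.
Channel B: For a triangular section with side slope z = 1.9: A = zy² = 1.9×2.33² = 10.31 m²; P = 2y√(1+z²) = 2×2.33×2.147 = 10.01 m. Hydraulic radius R = A/P = 10.31/10.01 = 1.031 m. Q_B = (1/0.015)·10.31·1.031^(2/3)·√0.00022 = 10.41 m³/s.
The larger discharge is 15.5 m³/s and the smaller is 10.41 m³/s; the ratio is 1.49.

1.49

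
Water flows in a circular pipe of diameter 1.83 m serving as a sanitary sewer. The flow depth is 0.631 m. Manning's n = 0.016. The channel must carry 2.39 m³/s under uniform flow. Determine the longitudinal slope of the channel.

For a circular section of diameter D = 1.83 m at depth y = 0.631 m, the central angle is θ = 2 arccos(1 − 2y/D) = 2.51 rad. Then A = (D²/8)(θ − sin θ) = 0.8039 m² and P = Dθ/2 = 2.297 m.
Hydraulic radius R = A/P = 0.8039/2.297 = 0.35 m.
From Manning's equation, S = [nQ / (1 A R^(2/3))]² = [0.016 × 2.39 / (1 × 0.8039 × 0.35^(2/3))]² = 0.00918.

S = 0.00918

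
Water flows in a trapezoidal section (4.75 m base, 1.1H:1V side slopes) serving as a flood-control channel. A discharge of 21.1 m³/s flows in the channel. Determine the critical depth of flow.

y_c = 1.15 m

At critical depth, Q² T / (g A³) = 1, i.e. A³/T = Q²/g = 21.1²/9.81 = 45.38.
At y = 1.37 m: A³/T = 81.13 — high.
At y = 0.984 m: A³/T = 27.34 — low.
At y = 1.15 m: A³/T = 45.46 — close enough.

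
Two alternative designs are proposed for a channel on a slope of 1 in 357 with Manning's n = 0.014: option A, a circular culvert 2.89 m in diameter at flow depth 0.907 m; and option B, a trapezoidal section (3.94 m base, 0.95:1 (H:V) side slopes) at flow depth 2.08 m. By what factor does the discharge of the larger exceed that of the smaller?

12.8

Channel A: For a circular section of diameter D = 2.89 m at depth y = 0.907 m, the central angle is θ = 2 arccos(1 − 2y/D) = 2.379 rad. Then A = (D²/8)(θ − sin θ) = 1.762 m² and P = Dθ/2 = 3.437 m. Hydraulic radius R = A/P = 1.762/3.437 = 0.5126 m. Q_A = (1/0.014)·1.762·0.5126^(2/3)·√0.002801 = 4.266 m³/s.
Channel B: With bottom width b = 3.94 m and side slope z = 0.95: A = (b + zy)y = (3.94 + 0.95×2.08)×2.08 = 12.31 m²; P = b + 2y√(1+z²) = 3.94 + 2×2.08×1.379 = 9.678 m. Hydraulic radius R = A/P = 12.31/9.678 = 1.271 m. Q_B = (1/0.014)·12.31·1.271^(2/3)·√0.002801 = 54.6 m³/s.
The larger discharge is 54.6 m³/s and the smaller is 4.266 m³/s; the ratio is 12.8.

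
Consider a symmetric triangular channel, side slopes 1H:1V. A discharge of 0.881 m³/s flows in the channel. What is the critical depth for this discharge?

At critical depth, Q² T / (g A³) = 1, i.e. A³/T = Q²/g = 0.881²/9.81 = 0.07912.
Trying y = 0.521 m: A³/T = 0.01919 — short.
Trying y = 0.829 m: A³/T = 0.1958 — over.
Trying y = 0.692 m: A³/T = 0.07934 — ≈ 0.07912.

y_c = 0.692 m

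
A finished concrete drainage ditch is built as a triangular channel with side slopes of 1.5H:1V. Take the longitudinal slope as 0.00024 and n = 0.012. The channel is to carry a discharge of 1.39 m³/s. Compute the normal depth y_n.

Manning's equation rearranged: A R^(2/3) = nQ / (1·√S) = 0.012 × 1.39 / (√0.00024) = 1.077.
Trying y = 0.942 m: A R^(2/3) = 0.7128 — short.
Trying y = 1.37 m: A R^(2/3) = 1.935 — over.
Trying y = 1.1 m: A R^(2/3) = 1.078 — matches.

y_n = 1.1 m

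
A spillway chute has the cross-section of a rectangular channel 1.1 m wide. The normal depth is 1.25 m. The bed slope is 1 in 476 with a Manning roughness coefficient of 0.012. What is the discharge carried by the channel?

Flow area A = b·y = 1.1 × 1.25 = 1.375 m². Wetted perimeter P = b + 2y = 1.1 + 2×1.25 = 3.6 m.
Hydraulic radius R = A/P = 1.375/3.6 = 0.3819 m.
Manning's equation: Q = (1/n) A R^(2/3) S^(1/2) = (1/0.012) × 1.375 × 0.3819^(2/3) × 0.002101^(1/2) = 2.76 m³/s.

Q = 2.76 m³/s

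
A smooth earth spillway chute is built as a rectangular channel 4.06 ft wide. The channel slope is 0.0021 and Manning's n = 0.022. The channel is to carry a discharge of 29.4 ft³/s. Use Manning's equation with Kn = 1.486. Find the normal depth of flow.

y_n = 2.24 ft

Manning's equation rearranged: A R^(2/3) = nQ / (1.486·√S) = 0.022 × 29.4 / (1.486 × √0.0021) = 9.498.
Trying y = 1.87 ft: A R^(2/3) = 7.457 — low.
Trying y = 2.24 ft: A R^(2/3) = 9.484 — close enough.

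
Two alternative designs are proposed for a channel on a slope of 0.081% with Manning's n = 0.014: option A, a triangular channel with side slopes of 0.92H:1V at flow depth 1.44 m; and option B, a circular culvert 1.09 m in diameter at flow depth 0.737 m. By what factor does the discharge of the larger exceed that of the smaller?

3.77

Channel A: For a triangular section with side slope z = 0.92: A = zy² = 0.92×1.44² = 1.908 m²; P = 2y√(1+z²) = 2×1.44×1.359 = 3.913 m. Hydraulic radius R = A/P = 1.908/3.913 = 0.4875 m. Q_A = (1/0.014)·1.908·0.4875^(2/3)·√0.00081 = 2.402 m³/s.
Channel B: For a circular section of diameter D = 1.09 m at depth y = 0.737 m, the central angle is θ = 2 arccos(1 − 2y/D) = 3.862 rad. Then A = (D²/8)(θ − sin θ) = 0.6714 m² and P = Dθ/2 = 2.105 m. Hydraulic radius R = A/P = 0.6714/2.105 = 0.319 m. Q_B = (1/0.014)·0.6714·0.319^(2/3)·√0.00081 = 0.6373 m³/s.
The larger discharge is 2.402 m³/s and the smaller is 0.6373 m³/s; the ratio is 3.77.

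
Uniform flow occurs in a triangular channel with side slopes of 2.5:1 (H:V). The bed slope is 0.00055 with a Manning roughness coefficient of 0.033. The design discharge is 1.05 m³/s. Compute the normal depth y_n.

y_n = 0.995 m

Manning's equation rearranged: A R^(2/3) = nQ / (1·√S) = 0.033 × 1.05 / (√0.00055) = 1.477.
At y = 1.23 m: A R^(2/3) = 2.603 — too large.
At y = 0.817 m: A R^(2/3) = 0.8744 — too small.
At y = 0.995 m: A R^(2/3) = 1.479 — ≈ 1.477.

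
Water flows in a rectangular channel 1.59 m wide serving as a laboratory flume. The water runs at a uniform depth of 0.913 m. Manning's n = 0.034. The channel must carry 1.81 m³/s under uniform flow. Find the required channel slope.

Flow area A = b·y = 1.59 × 0.913 = 1.452 m². Wetted perimeter P = b + 2y = 1.59 + 2×0.913 = 3.416 m.
Hydraulic radius R = A/P = 1.452/3.416 = 0.425 m.
From Manning's equation, S = [nQ / (1 A R^(2/3))]² = [0.034 × 1.81 / (1 × 1.452 × 0.425^(2/3))]² = 0.00562.

S = 0.00562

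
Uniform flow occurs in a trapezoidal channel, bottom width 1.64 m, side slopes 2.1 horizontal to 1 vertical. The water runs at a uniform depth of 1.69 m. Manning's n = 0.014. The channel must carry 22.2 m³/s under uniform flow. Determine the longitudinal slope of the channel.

With bottom width b = 1.64 m and side slope z = 2.1: A = (b + zy)y = (1.64 + 2.1×1.69)×1.69 = 8.769 m²; P = b + 2y√(1+z²) = 1.64 + 2×1.69×2.326 = 9.502 m.
Hydraulic radius R = A/P = 8.769/9.502 = 0.9229 m.
From Manning's equation, S = [nQ / (1 A R^(2/3))]² = [0.014 × 22.2 / (1 × 8.769 × 0.9229^(2/3))]² = 0.0014.

S = 0.0014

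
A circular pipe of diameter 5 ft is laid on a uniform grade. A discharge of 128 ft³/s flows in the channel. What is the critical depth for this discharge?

y_c = 3.24 ft

At critical depth, Q² T / (g A³) = 1, i.e. A³/T = Q²/g = 128²/32.2 = 508.8.
Try y = 4.03 ft: A³/T = 1233 — too large.
Try y = 2.9 ft: A³/T = 333.6 — too small.
Try y = 3.24 ft: A³/T = 510.9 — matches.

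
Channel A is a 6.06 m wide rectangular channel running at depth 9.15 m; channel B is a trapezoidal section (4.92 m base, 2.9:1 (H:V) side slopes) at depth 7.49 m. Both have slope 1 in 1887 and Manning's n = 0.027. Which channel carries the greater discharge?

channel B

Channel A: Flow area A = b·y = 6.06 × 9.15 = 55.45 m². Wetted perimeter P = b + 2y = 6.06 + 2×9.15 = 24.36 m. Hydraulic radius R = A/P = 55.45/24.36 = 2.276 m. Q_A = (1/0.027)·55.45·2.276^(2/3)·√0.0005299 = 81.81 m³/s.
Channel B: With bottom width b = 4.92 m and side slope z = 2.9: A = (b + zy)y = (4.92 + 2.9×7.49)×7.49 = 199.5 m²; P = b + 2y√(1+z²) = 4.92 + 2×7.49×3.068 = 50.87 m. Hydraulic radius R = A/P = 199.5/50.87 = 3.922 m. Q_B = (1/0.027)·199.5·3.922^(2/3)·√0.0005299 = 423.1 m³/s.
Q_A = 81.81 m³/s vs Q_B = 423.1 m³/s, so channel B carries more.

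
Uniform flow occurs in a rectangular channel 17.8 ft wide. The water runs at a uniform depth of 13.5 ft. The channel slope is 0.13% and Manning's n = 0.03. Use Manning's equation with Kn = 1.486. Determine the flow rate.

Flow area A = b·y = 17.8 × 13.5 = 240.3 ft². Wetted perimeter P = b + 2y = 17.8 + 2×13.5 = 44.8 ft.
Hydraulic radius R = A/P = 240.3/44.8 = 5.364 ft.
Manning's equation: Q = (1.486/n) A R^(2/3) S^(1/2) = (1.486/0.03) × 240.3 × 5.364^(2/3) × 0.0013^(1/2) = 1320 ft³/s.

Q = 1320 ft³/s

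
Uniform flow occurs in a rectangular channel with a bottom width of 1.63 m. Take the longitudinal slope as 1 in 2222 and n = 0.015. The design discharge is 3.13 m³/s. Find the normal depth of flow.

y_n = 1.96 m

Manning's equation rearranged: A R^(2/3) = nQ / (1·√S) = 0.015 × 3.13 / (√0.00045) = 2.213.
Try y = 1.34 m: A R^(2/3) = 1.388 — low.
Try y = 2.28 m: A R^(2/3) = 2.645 — high.
Try y = 1.96 m: A R^(2/3) = 2.211 — matches.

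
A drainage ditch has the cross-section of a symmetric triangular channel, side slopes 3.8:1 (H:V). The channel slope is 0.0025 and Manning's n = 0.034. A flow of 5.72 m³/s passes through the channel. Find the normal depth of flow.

y_n = 1.21 m

Manning's equation rearranged: A R^(2/3) = nQ / (1·√S) = 0.034 × 5.72 / (√0.0025) = 3.89.
Try y = 1.51 m: A R^(2/3) = 7.025 — over.
Try y = 0.861 m: A R^(2/3) = 1.571 — short.
Try y = 1.21 m: A R^(2/3) = 3.892 — matches.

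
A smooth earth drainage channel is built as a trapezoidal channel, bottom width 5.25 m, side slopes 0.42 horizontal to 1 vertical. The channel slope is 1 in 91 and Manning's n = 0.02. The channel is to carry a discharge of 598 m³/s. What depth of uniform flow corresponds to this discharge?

Manning's equation rearranged: A R^(2/3) = nQ / (1·√S) = 0.02 × 598 / (√0.01099) = 114.1.
Try y = 8.63 m: A R^(2/3) = 166.1 — too large.
Try y = 7 m: A R^(2/3) = 114 — ≈ 114.1.

y_n = 7 m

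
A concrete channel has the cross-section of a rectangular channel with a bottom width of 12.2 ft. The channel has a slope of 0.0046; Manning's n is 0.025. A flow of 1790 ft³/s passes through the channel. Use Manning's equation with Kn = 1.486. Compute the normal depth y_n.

Manning's equation rearranged: A R^(2/3) = nQ / (1.486·√S) = 0.025 × 1790 / (1.486 × √0.0046) = 444.
Trying y = 17.3 ft: A R^(2/3) = 576.1 — over.
Trying y = 11.2 ft: A R^(2/3) = 341.4 — short.
Trying y = 13.9 ft: A R^(2/3) = 444.2 — ≈ 444.

y_n = 13.9 ft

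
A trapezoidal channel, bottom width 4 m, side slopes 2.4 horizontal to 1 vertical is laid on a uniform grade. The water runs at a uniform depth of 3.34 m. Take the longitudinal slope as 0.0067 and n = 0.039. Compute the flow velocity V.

With bottom width b = 4 m and side slope z = 2.4: A = (b + zy)y = (4 + 2.4×3.34)×3.34 = 40.13 m²; P = b + 2y√(1+z²) = 4 + 2×3.34×2.6 = 21.37 m.
Hydraulic radius R = A/P = 40.13/21.37 = 1.878 m.
From Manning's equation, V = (1/n) R^(2/3) S^(1/2) = (1/0.039) × 1.878^(2/3) × 0.0067^(1/2) = 3.19 m/s.

V = 3.19 m/s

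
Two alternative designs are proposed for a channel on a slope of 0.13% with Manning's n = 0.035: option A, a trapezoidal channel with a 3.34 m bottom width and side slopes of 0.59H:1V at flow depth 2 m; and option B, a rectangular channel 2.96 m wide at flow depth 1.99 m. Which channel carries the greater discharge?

Channel A: With bottom width b = 3.34 m and side slope z = 0.59: A = (b + zy)y = (3.34 + 0.59×2)×2 = 9.04 m²; P = b + 2y√(1+z²) = 3.34 + 2×2×1.161 = 7.984 m. Hydraulic radius R = A/P = 9.04/7.984 = 1.132 m. Q_A = (1/0.035)·9.04·1.132^(2/3)·√0.0013 = 10.12 m³/s.
Channel B: Flow area A = b·y = 2.96 × 1.99 = 5.89 m². Wetted perimeter P = b + 2y = 2.96 + 2×1.99 = 6.94 m. Hydraulic radius R = A/P = 5.89/6.94 = 0.8488 m. Q_B = (1/0.035)·5.89·0.8488^(2/3)·√0.0013 = 5.44 m³/s.
Q_A = 10.12 m³/s vs Q_B = 5.44 m³/s, so channel A carries more.

channel A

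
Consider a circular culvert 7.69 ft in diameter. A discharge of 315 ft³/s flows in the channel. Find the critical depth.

At critical depth, Q² T / (g A³) = 1, i.e. A³/T = Q²/g = 315²/32.2 = 3082.
At y = 5.24 ft: A³/T = 5346 — high.
At y = 3.33 ft: A³/T = 939.6 — low.
At y = 4.54 ft: A³/T = 3073 — close enough.

y_c = 4.54 ft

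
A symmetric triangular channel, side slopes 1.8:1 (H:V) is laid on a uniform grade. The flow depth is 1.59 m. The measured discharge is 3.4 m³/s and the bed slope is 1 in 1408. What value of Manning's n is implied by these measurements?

For a triangular section with side slope z = 1.8: A = zy² = 1.8×1.59² = 4.551 m²; P = 2y√(1+z²) = 2×1.59×2.059 = 6.548 m.
Hydraulic radius R = A/P = 4.551/6.548 = 0.695 m.
Rearranging Manning's equation: n = (1/Q) A R^(2/3) S^(1/2) = (1/3.4) × 4.551 × 0.695^(2/3) × √0.0007102 = 0.028.

n = 0.028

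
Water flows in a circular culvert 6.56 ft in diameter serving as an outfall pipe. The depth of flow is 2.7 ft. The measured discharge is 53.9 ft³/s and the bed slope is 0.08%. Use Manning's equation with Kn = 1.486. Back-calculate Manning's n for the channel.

For a circular section of diameter D = 6.56 ft at depth y = 2.7 ft, the central angle is θ = 2 arccos(1 − 2y/D) = 2.786 rad. Then A = (D²/8)(θ − sin θ) = 13.11 ft² and P = Dθ/2 = 9.138 ft.
Hydraulic radius R = A/P = 13.11/9.138 = 1.435 ft.
Rearranging Manning's equation: n = (1.486/Q) A R^(2/3) S^(1/2) = (1.486/53.9) × 13.11 × 1.435^(2/3) × √0.0008 = 0.013.

n = 0.013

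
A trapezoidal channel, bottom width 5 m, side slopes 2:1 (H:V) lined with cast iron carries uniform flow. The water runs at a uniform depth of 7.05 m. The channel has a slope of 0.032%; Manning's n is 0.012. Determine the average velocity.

With bottom width b = 5 m and side slope z = 2: A = (b + zy)y = (5 + 2×7.05)×7.05 = 134.7 m²; P = b + 2y√(1+z²) = 5 + 2×7.05×2.236 = 36.53 m.
Hydraulic radius R = A/P = 134.7/36.53 = 3.686 m.
From Manning's equation, V = (1/n) R^(2/3) S^(1/2) = (1/0.012) × 3.686^(2/3) × 0.00032^(1/2) = 3.56 m/s.

V = 3.56 m/s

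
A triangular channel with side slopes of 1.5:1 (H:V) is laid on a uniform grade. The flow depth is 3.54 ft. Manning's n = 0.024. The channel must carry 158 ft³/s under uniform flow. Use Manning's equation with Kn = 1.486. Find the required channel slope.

For a triangular section with side slope z = 1.5: A = zy² = 1.5×3.54² = 18.8 ft²; P = 2y√(1+z²) = 2×3.54×1.803 = 12.76 ft.
Hydraulic radius R = A/P = 18.8/12.76 = 1.473 ft.
From Manning's equation, S = [nQ / (1.486 A R^(2/3))]² = [0.024 × 158 / (1.486 × 18.8 × 1.473^(2/3))]² = 0.011.

S = 0.011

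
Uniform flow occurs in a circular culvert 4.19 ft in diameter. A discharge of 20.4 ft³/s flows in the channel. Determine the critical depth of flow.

y_c = 1.31 ft

At critical depth, Q² T / (g A³) = 1, i.e. A³/T = Q²/g = 20.4²/32.2 = 12.92.
At y = 1.63 ft: A³/T = 29.9 — over.
At y = 0.951 ft: A³/T = 3.702 — short.
At y = 1.31 ft: A³/T = 12.87 — matches.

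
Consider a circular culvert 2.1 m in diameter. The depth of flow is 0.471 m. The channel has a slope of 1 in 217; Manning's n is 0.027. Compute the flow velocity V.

V = 1.08 m/s

For a circular section of diameter D = 2.1 m at depth y = 0.471 m, the central angle is θ = 2 arccos(1 − 2y/D) = 1.973 rad. Then A = (D²/8)(θ − sin θ) = 0.5807 m² and P = Dθ/2 = 2.072 m.
Hydraulic radius R = A/P = 0.5807/2.072 = 0.2802 m.
From Manning's equation, V = (1/n) R^(2/3) S^(1/2) = (1/0.027) × 0.2802^(2/3) × 0.004608^(1/2) = 1.08 m/s.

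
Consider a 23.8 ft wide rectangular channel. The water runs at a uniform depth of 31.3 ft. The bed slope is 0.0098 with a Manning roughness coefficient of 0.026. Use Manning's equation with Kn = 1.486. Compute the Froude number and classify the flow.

Flow area A = b·y = 23.8 × 31.3 = 744.9 ft². Wetted perimeter P = b + 2y = 23.8 + 2×31.3 = 86.4 ft.
Hydraulic radius R = A/P = 744.9/86.4 = 8.622 ft.
V = (1.486/n) R^(2/3) √S = (1.486/0.026) × 8.622^(2/3) × √0.0098 = 23.79 ft/s. Hydraulic depth D_h = A/T = 744.9/23.8 = 31.3 ft.
Froude number Fr = V/√(g·D_h) = 23.79/√(32.2×31.3) = 0.749, which is less than 1, so the flow is subcritical.

subcritical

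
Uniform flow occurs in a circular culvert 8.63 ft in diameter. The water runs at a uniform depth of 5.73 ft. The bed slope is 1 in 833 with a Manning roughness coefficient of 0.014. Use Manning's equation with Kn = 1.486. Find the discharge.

Q = 280 ft³/s

For a circular section of diameter D = 8.63 ft at depth y = 5.73 ft, the central angle is θ = 2 arccos(1 − 2y/D) = 3.81 rad. Then A = (D²/8)(θ − sin θ) = 41.24 ft² and P = Dθ/2 = 16.44 ft.
Hydraulic radius R = A/P = 41.24/16.44 = 2.508 ft.
Manning's equation: Q = (1.486/n) A R^(2/3) S^(1/2) = (1.486/0.014) × 41.24 × 2.508^(2/3) × 0.0012^(1/2) = 280 ft³/s.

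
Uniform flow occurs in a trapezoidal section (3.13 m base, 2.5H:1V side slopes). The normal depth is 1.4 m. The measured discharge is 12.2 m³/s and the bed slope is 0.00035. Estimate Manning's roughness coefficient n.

n = 0.013

With bottom width b = 3.13 m and side slope z = 2.5: A = (b + zy)y = (3.13 + 2.5×1.4)×1.4 = 9.282 m²; P = b + 2y√(1+z²) = 3.13 + 2×1.4×2.693 = 10.67 m.
Hydraulic radius R = A/P = 9.282/10.67 = 0.87 m.
Rearranging Manning's equation: n = (1/Q) A R^(2/3) S^(1/2) = (1/12.2) × 9.282 × 0.87^(2/3) × √0.00035 = 0.013.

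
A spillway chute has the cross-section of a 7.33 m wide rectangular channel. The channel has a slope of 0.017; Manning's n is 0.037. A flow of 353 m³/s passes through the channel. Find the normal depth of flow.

Manning's equation rearranged: A R^(2/3) = nQ / (1·√S) = 0.037 × 353 / (√0.017) = 100.2.
Trying y = 9.54 m: A R^(2/3) = 133.8 — too large.
Trying y = 5.91 m: A R^(2/3) = 74.65 — too small.
Trying y = 7.5 m: A R^(2/3) = 100.2 — matches.

y_n = 7.5 m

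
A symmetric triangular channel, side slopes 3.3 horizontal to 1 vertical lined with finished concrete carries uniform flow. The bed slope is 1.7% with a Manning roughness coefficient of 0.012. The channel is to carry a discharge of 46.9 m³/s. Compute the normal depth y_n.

y_n = 1.33 m

Manning's equation rearranged: A R^(2/3) = nQ / (1·√S) = 0.012 × 46.9 / (√0.017) = 4.316.
Try y = 1.51 m: A R^(2/3) = 6.059 — too large.
Try y = 1.33 m: A R^(2/3) = 4.319 — close enough.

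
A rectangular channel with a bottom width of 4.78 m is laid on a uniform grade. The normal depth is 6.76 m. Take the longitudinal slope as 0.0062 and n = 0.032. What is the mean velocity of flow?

Flow area A = b·y = 4.78 × 6.76 = 32.31 m². Wetted perimeter P = b + 2y = 4.78 + 2×6.76 = 18.3 m.
Hydraulic radius R = A/P = 32.31/18.3 = 1.766 m.
From Manning's equation, V = (1/n) R^(2/3) S^(1/2) = (1/0.032) × 1.766^(2/3) × 0.0062^(1/2) = 3.59 m/s.

V = 3.59 m/s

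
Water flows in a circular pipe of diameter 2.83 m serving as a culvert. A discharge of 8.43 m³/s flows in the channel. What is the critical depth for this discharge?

y_c = 1.27 m

At critical depth, Q² T / (g A³) = 1, i.e. A³/T = Q²/g = 8.43²/9.81 = 7.244.
Try y = 0.882 m: A³/T = 1.787 — too small.
Try y = 1.27 m: A³/T = 7.271 — matches.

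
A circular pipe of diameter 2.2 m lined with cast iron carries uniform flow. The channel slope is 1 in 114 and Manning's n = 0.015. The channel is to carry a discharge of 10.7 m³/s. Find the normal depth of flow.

Manning's equation rearranged: A R^(2/3) = nQ / (1·√S) = 0.015 × 10.7 / (√0.008772) = 1.714.
Try y = 1.55 m: A R^(2/3) = 2.155 — too large.
Try y = 1.32 m: A R^(2/3) = 1.714 — ≈ 1.714.

y_n = 1.32 m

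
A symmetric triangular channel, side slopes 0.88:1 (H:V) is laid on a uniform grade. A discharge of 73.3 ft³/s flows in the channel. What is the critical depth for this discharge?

y_c = 3.36 ft

At critical depth, Q² T / (g A³) = 1, i.e. A³/T = Q²/g = 73.3²/32.2 = 166.9.
Try y = 3.69 ft: A³/T = 264.9 — high.
Try y = 2.58 ft: A³/T = 44.26 — low.
Try y = 3.36 ft: A³/T = 165.8 — close enough.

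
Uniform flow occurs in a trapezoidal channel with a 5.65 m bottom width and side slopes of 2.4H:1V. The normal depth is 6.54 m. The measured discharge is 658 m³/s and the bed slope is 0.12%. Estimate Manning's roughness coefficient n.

With bottom width b = 5.65 m and side slope z = 2.4: A = (b + zy)y = (5.65 + 2.4×6.54)×6.54 = 139.6 m²; P = b + 2y√(1+z²) = 5.65 + 2×6.54×2.6 = 39.66 m.
Hydraulic radius R = A/P = 139.6/39.66 = 3.52 m.
Rearranging Manning's equation: n = (1/Q) A R^(2/3) S^(1/2) = (1/658) × 139.6 × 3.52^(2/3) × √0.0012 = 0.017.

n = 0.017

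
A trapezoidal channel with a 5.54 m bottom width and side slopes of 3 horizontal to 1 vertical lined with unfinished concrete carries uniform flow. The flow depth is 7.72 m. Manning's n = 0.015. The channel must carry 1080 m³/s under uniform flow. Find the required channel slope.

S = 0.000821

With bottom width b = 5.54 m and side slope z = 3: A = (b + zy)y = (5.54 + 3×7.72)×7.72 = 221.6 m²; P = b + 2y√(1+z²) = 5.54 + 2×7.72×3.162 = 54.37 m.
Hydraulic radius R = A/P = 221.6/54.37 = 4.075 m.
From Manning's equation, S = [nQ / (1 A R^(2/3))]² = [0.015 × 1080 / (1 × 221.6 × 4.075^(2/3))]² = 0.000821.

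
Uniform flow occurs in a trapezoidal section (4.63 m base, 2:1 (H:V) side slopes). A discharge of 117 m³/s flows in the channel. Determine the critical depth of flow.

At critical depth, Q² T / (g A³) = 1, i.e. A³/T = Q²/g = 117²/9.81 = 1395.
At y = 3.45 m: A³/T = 3415 — over.
At y = 2.38 m: A³/T = 788.8 — short.
At y = 2.76 m: A³/T = 1403 — close enough.

y_c = 2.76 m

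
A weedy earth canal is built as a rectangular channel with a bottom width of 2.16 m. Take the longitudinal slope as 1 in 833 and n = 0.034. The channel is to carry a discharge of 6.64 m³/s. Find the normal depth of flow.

y_n = 3.44 m

Manning's equation rearranged: A R^(2/3) = nQ / (1·√S) = 0.034 × 6.64 / (√0.0012) = 6.516.
Trying y = 3.94 m: A R^(2/3) = 7.622 — too large.
Trying y = 3.44 m: A R^(2/3) = 6.52 — close enough.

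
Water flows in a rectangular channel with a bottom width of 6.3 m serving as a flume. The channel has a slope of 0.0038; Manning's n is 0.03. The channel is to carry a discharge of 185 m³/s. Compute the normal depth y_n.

y_n = 8.25 m

Manning's equation rearranged: A R^(2/3) = nQ / (1·√S) = 0.03 × 185 / (√0.0038) = 90.03.
Try y = 6.81 m: A R^(2/3) = 71.55 — too small.
Try y = 10.1 m: A R^(2/3) = 114.1 — too large.
Try y = 8.25 m: A R^(2/3) = 90.03 — matches.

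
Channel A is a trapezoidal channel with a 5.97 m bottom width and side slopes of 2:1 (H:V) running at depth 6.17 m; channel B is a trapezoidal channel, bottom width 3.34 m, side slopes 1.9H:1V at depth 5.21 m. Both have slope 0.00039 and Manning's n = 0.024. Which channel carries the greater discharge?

channel A

Channel A: With bottom width b = 5.97 m and side slope z = 2: A = (b + zy)y = (5.97 + 2×6.17)×6.17 = 113 m²; P = b + 2y√(1+z²) = 5.97 + 2×6.17×2.236 = 33.56 m. Hydraulic radius R = A/P = 113/33.56 = 3.366 m. Q_A = (1/0.024)·113·3.366^(2/3)·√0.00039 = 208.8 m³/s.
Channel B: With bottom width b = 3.34 m and side slope z = 1.9: A = (b + zy)y = (3.34 + 1.9×5.21)×5.21 = 68.98 m²; P = b + 2y√(1+z²) = 3.34 + 2×5.21×2.147 = 25.71 m. Hydraulic radius R = A/P = 68.98/25.71 = 2.683 m. Q_B = (1/0.024)·68.98·2.683^(2/3)·√0.00039 = 109.6 m³/s.
Q_A = 208.8 m³/s vs Q_B = 109.6 m³/s, so channel A carries more.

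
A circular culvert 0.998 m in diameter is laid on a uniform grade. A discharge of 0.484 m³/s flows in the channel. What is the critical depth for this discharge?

At critical depth, Q² T / (g A³) = 1, i.e. A³/T = Q²/g = 0.484²/9.81 = 0.02388.
At y = 0.476 m: A³/T = 0.05006 — over.
At y = 0.321 m: A³/T = 0.01101 — short.
At y = 0.392 m: A³/T = 0.02379 — close enough.

y_c = 0.392 m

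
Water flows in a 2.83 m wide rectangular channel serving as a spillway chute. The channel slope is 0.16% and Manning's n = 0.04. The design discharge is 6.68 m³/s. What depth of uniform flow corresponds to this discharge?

y_n = 2.52 m

Manning's equation rearranged: A R^(2/3) = nQ / (1·√S) = 0.04 × 6.68 / (√0.0016) = 6.68.
Try y = 1.76 m: A R^(2/3) = 4.236 — short.
Try y = 2.99 m: A R^(2/3) = 8.237 — over.
Try y = 2.52 m: A R^(2/3) = 6.678 — close enough.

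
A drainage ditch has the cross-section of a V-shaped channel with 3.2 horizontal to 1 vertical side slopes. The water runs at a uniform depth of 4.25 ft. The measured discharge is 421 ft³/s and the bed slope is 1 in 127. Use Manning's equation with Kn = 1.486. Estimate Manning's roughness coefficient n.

For a triangular section with side slope z = 3.2: A = zy² = 3.2×4.25² = 57.8 ft²; P = 2y√(1+z²) = 2×4.25×3.353 = 28.5 ft.
Hydraulic radius R = A/P = 57.8/28.5 = 2.028 ft.
Rearranging Manning's equation: n = (1.486/Q) A R^(2/3) S^(1/2) = (1.486/421) × 57.8 × 2.028^(2/3) × √0.007874 = 0.029.

n = 0.029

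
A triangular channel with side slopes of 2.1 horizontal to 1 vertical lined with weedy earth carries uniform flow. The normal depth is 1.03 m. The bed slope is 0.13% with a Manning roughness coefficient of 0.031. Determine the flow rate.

For a triangular section with side slope z = 2.1: A = zy² = 2.1×1.03² = 2.228 m²; P = 2y√(1+z²) = 2×1.03×2.326 = 4.791 m.
Hydraulic radius R = A/P = 2.228/4.791 = 0.465 m.
Manning's equation: Q = (1/n) A R^(2/3) S^(1/2) = (1/0.031) × 2.228 × 0.465^(2/3) × 0.0013^(1/2) = 1.56 m³/s.

Q = 1.56 m³/s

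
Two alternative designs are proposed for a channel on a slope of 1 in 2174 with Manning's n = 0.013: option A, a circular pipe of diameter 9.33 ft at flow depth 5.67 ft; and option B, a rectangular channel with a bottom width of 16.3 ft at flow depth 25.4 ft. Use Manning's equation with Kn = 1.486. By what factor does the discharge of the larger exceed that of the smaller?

16.9

Channel A: For a circular section of diameter D = 9.33 ft at depth y = 5.67 ft, the central angle is θ = 2 arccos(1 − 2y/D) = 3.576 rad. Then A = (D²/8)(θ − sin θ) = 43.49 ft² and P = Dθ/2 = 16.68 ft. Hydraulic radius R = A/P = 43.49/16.68 = 2.607 ft. Q_A = (1.486/0.013)·43.49·2.607^(2/3)·√0.00046 = 201.9 ft³/s.
Channel B: Flow area A = b·y = 16.3 × 25.4 = 414 ft². Wetted perimeter P = b + 2y = 16.3 + 2×25.4 = 67.1 ft. Hydraulic radius R = A/P = 414/67.1 = 6.17 ft. Q_B = (1.486/0.013)·414·6.17^(2/3)·√0.00046 = 3415 ft³/s.
The larger discharge is 3415 ft³/s and the smaller is 201.9 ft³/s; the ratio is 16.9.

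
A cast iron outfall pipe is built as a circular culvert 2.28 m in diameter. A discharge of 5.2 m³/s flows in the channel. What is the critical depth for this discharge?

y_c = 1.05 m

At critical depth, Q² T / (g A³) = 1, i.e. A³/T = Q²/g = 5.2²/9.81 = 2.756.
At y = 1.3 m: A³/T = 6.162 — high.
At y = 1.05 m: A³/T = 2.725 — ≈ 2.756.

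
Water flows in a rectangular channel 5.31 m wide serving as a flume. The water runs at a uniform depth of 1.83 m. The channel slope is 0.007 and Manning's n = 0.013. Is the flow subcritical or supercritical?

supercritical

Flow area A = b·y = 5.31 × 1.83 = 9.717 m². Wetted perimeter P = b + 2y = 5.31 + 2×1.83 = 8.97 m.
Hydraulic radius R = A/P = 9.717/8.97 = 1.083 m.
V = (1/n) R^(2/3) √S = (1/0.013) × 1.083^(2/3) × √0.007 = 6.789 m/s. Hydraulic depth D_h = A/T = 9.717/5.31 = 1.83 m.
Froude number Fr = V/√(g·D_h) = 6.789/√(9.81×1.83) = 1.6, which is greater than 1, so the flow is supercritical.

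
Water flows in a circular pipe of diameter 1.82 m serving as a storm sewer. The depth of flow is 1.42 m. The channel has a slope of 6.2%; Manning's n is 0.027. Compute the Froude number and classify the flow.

For a circular section of diameter D = 1.82 m at depth y = 1.42 m, the central angle is θ = 2 arccos(1 − 2y/D) = 4.331 rad. Then A = (D²/8)(θ − sin θ) = 2.178 m² and P = Dθ/2 = 3.942 m.
Hydraulic radius R = A/P = 2.178/3.942 = 0.5525 m.
V = (1/n) R^(2/3) √S = (1/0.027) × 0.5525^(2/3) × √0.062 = 6.21 m/s. Hydraulic depth D_h = A/T = 2.178/1.507 = 1.445 m.
Froude number Fr = V/√(g·D_h) = 6.21/√(9.81×1.445) = 1.65, which is greater than 1, so the flow is supercritical.

supercritical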